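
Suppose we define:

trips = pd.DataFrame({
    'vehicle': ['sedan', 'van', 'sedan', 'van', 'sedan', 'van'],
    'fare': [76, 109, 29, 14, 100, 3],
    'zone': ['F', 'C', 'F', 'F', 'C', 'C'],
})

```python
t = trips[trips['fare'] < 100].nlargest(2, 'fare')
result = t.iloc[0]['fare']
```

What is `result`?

filter rows where fare < 100:
  vehicle  fare zone
0   sedan    76    F
2   sedan    29    F
3     van    14    F
5     van     3    C
take 2 rows with largest fare:
  vehicle  fare zone
0   sedan    76    F
2   sedan    29    F
Reading off the value at position 0, column 'fare', we get 76.

76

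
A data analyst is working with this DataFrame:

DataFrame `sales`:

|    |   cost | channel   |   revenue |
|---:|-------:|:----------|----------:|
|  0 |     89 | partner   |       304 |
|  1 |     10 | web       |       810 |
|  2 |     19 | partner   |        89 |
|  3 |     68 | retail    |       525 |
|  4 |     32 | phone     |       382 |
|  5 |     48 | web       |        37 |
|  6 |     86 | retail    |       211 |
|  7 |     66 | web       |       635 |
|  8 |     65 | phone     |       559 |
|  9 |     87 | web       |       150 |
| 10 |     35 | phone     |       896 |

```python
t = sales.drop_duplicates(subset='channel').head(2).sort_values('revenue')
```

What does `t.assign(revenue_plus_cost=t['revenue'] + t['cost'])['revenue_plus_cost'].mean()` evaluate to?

606.5

drop duplicate channel (keep=first):
   cost  channel  revenue
0    89  partner      304
1    10      web      810
3    68   retail      525
4    32    phone      382
take first 2 rows:
   cost  channel  revenue
0    89  partner      304
1    10      web      810
sort by revenue:
   cost  channel  revenue
0    89  partner      304
1    10      web      810
add column revenue_plus_cost = t['revenue'] + t['cost']:
   cost  channel  revenue  revenue_plus_cost
0    89  partner      304                393
1    10      web      810                820
So mean() = 606.5.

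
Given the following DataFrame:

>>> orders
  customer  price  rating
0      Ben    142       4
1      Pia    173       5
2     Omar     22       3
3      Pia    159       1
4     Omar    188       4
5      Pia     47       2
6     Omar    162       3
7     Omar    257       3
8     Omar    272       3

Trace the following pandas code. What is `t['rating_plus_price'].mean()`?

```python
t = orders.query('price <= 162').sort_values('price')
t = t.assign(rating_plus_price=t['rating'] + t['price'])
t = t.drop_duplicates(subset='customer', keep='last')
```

filter rows where price <= 162:
  customer  price  rating
0      Ben    142       4
2     Omar     22       3
3      Pia    159       1
5      Pia     47       2
6     Omar    162       3
sort by price:
  customer  price  rating
2     Omar     22       3
5      Pia     47       2
0      Ben    142       4
3      Pia    159       1
6     Omar    162       3
add column rating_plus_price = t['rating'] + t['price']:
  customer  price  rating  rating_plus_price
2     Omar     22       3                 25
5      Pia     47       2                 49
0      Ben    142       4                146
3      Pia    159       1                160
6     Omar    162       3                165
drop duplicate customer (keep=last):
  customer  price  rating  rating_plus_price
0      Ben    142       4                146
3      Pia    159       1                160
6     Omar    162       3                165

157.0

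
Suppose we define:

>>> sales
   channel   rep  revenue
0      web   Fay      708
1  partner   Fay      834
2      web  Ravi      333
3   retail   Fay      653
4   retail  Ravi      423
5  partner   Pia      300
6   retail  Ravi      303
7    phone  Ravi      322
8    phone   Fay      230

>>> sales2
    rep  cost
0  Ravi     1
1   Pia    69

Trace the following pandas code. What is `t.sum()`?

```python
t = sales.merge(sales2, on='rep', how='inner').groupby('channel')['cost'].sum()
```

73

merge on 'rep' (how='inner') → 5 rows:
   channel   rep  revenue  cost
0      web  Ravi      333     1
1   retail  Ravi      423     1
2  partner   Pia      300    69
3   retail  Ravi      303     1
4    phone  Ravi      322     1
group by channel, sum of cost:
channel
partner    69
phone       1
retail      2
web         1
Name: cost, dtype: int64
Then the sum of the resulting series: 73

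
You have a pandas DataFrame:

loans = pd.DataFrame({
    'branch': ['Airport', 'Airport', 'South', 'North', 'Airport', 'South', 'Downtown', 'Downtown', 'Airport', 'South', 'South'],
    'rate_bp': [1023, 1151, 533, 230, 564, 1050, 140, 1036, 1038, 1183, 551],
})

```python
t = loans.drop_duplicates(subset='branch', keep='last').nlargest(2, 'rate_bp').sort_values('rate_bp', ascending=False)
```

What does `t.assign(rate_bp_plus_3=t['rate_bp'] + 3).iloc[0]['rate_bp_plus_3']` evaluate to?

1041

drop duplicate branch (keep=last):
      branch  rate_bp
3      North      230
7   Downtown     1036
8    Airport     1038
10     South      551
take 2 rows with largest rate_bp:
     branch  rate_bp
8   Airport     1038
7  Downtown     1036
sort by rate_bp descending:
     branch  rate_bp
8   Airport     1038
7  Downtown     1036
add column rate_bp_plus_3 = t['rate_bp'] + 3:
     branch  rate_bp  rate_bp_plus_3
8   Airport     1038            1041
7  Downtown     1036            1039
value at position 0, column 'rate_bp_plus_3' → 1041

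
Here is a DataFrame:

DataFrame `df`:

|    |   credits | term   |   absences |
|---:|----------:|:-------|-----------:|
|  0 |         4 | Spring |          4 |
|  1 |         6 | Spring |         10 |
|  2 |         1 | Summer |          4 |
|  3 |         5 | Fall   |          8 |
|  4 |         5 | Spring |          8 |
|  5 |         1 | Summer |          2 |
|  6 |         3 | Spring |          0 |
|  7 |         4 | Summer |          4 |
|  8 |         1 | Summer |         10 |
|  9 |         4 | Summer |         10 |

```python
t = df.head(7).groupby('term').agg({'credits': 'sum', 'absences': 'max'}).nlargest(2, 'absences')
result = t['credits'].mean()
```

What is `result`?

11.5

take first 7 rows:
   credits    term  absences
0        4  Spring         4
1        6  Spring        10
2        1  Summer         4
3        5    Fall         8
4        5  Spring         8
5        1  Summer         2
6        3  Spring         0
group by term: sum(credits), max(absences):
        credits  absences
term                     
Fall          5         8
Spring       18        10
Summer        2         4
take 2 rows with largest absences:
        credits  absences
term                     
Spring       18        10
Fall          5         8
Then the mean of column 'credits': 11.5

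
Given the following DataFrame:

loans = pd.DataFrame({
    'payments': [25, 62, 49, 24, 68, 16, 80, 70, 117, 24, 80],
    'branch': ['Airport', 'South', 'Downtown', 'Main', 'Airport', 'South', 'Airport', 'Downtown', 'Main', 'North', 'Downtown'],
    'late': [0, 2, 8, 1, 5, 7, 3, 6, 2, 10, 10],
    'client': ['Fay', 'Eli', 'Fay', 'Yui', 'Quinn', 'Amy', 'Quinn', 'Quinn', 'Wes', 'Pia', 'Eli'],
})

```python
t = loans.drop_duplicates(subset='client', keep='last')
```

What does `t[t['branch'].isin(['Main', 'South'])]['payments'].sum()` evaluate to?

157

drop duplicate client (keep=last):
    payments    branch  late client
2         49  Downtown     8    Fay
3         24      Main     1    Yui
5         16     South     7    Amy
7         70  Downtown     6  Quinn
8        117      Main     2    Wes
9         24     North    10    Pia
10        80  Downtown    10    Eli
filter rows where branch in ['Main', 'South']:
   payments branch  late client
3        24   Main     1    Yui
5        16  South     7    Amy
8       117   Main     2    Wes
Reading off the sum of column 'payments', we get 157.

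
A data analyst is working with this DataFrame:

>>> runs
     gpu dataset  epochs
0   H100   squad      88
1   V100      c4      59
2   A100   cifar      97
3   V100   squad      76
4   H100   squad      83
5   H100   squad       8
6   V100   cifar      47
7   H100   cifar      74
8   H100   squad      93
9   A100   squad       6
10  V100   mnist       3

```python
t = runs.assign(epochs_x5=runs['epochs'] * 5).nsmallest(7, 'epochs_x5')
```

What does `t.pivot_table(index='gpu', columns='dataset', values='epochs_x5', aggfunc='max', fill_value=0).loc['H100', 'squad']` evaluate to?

add column epochs_x5 = runs['epochs'] * 5:
     gpu dataset  epochs  epochs_x5
0   H100   squad      88        440
1   V100      c4      59        295
2   A100   cifar      97        485
3   V100   squad      76        380
4   H100   squad      83        415
5   H100   squad       8         40
6   V100   cifar      47        235
7   H100   cifar      74        370
8   H100   squad      93        465
9   A100   squad       6         30
10  V100   mnist       3         15
take 7 rows with smallest epochs_x5:
     gpu dataset  epochs  epochs_x5
10  V100   mnist       3         15
9   A100   squad       6         30
5   H100   squad       8         40
6   V100   cifar      47        235
1   V100      c4      59        295
7   H100   cifar      74        370
3   V100   squad      76        380
pivot: rows=gpu, cols=dataset, max(epochs_x5):
dataset   c4  cifar  mnist  squad
gpu                              
A100       0      0      0     30
H100       0    370      0     40
V100     295    235     15    380
value at row 'H100', column 'squad' → 40

40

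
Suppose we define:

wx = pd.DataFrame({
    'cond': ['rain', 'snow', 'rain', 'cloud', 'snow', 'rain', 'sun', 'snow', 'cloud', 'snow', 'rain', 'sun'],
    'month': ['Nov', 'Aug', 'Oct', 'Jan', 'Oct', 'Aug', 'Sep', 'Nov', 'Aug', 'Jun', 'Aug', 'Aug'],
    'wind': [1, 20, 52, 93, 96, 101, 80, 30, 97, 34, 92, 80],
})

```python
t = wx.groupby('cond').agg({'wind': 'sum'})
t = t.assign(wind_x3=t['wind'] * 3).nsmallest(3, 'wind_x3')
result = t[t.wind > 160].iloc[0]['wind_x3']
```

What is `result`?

group by cond, sum of wind:
       wind
cond       
cloud   190
rain    246
snow    180
sun     160
add column wind_x3 = t['wind'] * 3:
       wind  wind_x3
cond                
cloud   190      570
rain    246      738
snow    180      540
sun     160      480
take 3 rows with smallest wind_x3:
       wind  wind_x3
cond                
sun     160      480
snow    180      540
cloud   190      570
filter rows where wind > 160:
       wind  wind_x3
cond                
snow    180      540
cloud   190      570
Hence 540.

540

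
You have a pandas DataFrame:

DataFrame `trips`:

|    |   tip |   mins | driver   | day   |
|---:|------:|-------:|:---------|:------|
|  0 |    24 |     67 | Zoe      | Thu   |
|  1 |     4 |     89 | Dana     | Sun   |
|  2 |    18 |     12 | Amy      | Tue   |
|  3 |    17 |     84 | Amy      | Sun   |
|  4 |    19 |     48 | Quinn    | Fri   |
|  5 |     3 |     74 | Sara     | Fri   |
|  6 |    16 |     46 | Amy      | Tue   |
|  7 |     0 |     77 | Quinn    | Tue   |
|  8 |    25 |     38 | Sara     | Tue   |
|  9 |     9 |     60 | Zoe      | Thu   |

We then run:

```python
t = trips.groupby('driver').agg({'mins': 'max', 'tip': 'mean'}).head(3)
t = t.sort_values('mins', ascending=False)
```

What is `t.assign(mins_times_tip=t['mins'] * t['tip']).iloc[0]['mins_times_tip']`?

356.0

group by driver: max(mins), mean(tip):
        mins   tip
driver            
Amy       84  17.0
Dana      89   4.0
Quinn     77   9.5
Sara      74  14.0
Zoe       67  16.5
take first 3 rows:
        mins   tip
driver            
Amy       84  17.0
Dana      89   4.0
Quinn     77   9.5
sort by mins descending:
        mins   tip
driver            
Dana      89   4.0
Amy       84  17.0
Quinn     77   9.5
add column mins_times_tip = t['mins'] * t['tip']:
        mins   tip  mins_times_tip
driver                            
Dana      89   4.0           356.0
Amy       84  17.0          1428.0
Quinn     77   9.5           731.5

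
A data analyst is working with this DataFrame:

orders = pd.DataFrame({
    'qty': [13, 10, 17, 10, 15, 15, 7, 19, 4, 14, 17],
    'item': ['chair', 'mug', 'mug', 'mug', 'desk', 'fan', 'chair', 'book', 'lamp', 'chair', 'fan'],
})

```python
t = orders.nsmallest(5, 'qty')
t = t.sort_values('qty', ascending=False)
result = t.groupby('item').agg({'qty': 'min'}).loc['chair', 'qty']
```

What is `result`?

take 5 rows with smallest qty:
   qty   item
8    4   lamp
6    7  chair
1   10    mug
3   10    mug
0   13  chair
sort by qty descending:
   qty   item
0   13  chair
1   10    mug
3   10    mug
6    7  chair
8    4   lamp
group by item, min of qty:
       qty
item      
chair    7
lamp     4
mug     10
So loc['chair', 'qty'] = 7.

7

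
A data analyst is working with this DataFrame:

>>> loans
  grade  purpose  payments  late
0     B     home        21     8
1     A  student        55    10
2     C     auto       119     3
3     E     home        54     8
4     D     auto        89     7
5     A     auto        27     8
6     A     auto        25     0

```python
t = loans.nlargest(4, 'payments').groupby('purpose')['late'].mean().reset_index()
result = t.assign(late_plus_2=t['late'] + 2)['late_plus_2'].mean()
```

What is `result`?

9.66666666667

take 4 rows with largest payments:
  grade  purpose  payments  late
2     C     auto       119     3
4     D     auto        89     7
1     A  student        55    10
3     E     home        54     8
group by purpose, mean of late:
purpose
auto        5.0
home        8.0
student    10.0
Name: late, dtype: float64
reset_index():
   purpose  late
0     auto   5.0
1     home   8.0
2  student  10.0
add column late_plus_2 = t['late'] + 2:
   purpose  late  late_plus_2
0     auto   5.0          7.0
1     home   8.0         10.0
2  student  10.0         12.0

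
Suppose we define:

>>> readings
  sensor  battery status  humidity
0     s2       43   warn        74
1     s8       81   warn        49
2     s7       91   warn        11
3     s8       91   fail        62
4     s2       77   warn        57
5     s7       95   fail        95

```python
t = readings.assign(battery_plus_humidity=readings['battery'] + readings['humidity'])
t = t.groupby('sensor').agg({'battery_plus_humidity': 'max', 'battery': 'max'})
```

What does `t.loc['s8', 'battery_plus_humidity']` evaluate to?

add column battery_plus_humidity = readings['battery'] + readings['humidity']:
  sensor  battery status  humidity  battery_plus_humidity
0     s2       43   warn        74                    117
1     s8       81   warn        49                    130
2     s7       91   warn        11                    102
3     s8       91   fail        62                    153
4     s2       77   warn        57                    134
5     s7       95   fail        95                    190
group by sensor: max(battery_plus_humidity), max(battery):
        battery_plus_humidity  battery
sensor                                
s2                        134       77
s7                        190       95
s8                        153       91

153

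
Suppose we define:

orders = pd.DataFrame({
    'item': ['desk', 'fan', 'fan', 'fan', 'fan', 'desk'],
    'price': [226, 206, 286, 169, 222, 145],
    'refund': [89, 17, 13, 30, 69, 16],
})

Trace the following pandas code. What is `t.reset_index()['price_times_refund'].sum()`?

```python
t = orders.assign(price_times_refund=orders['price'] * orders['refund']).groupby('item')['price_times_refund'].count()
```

add column price_times_refund = orders['price'] * orders['refund']:
   item  price  refund  price_times_refund
0  desk    226      89               20114
1   fan    206      17                3502
2   fan    286      13                3718
3   fan    169      30                5070
4   fan    222      69               15318
5  desk    145      16                2320
group by item, count of price_times_refund:
item
desk    2
fan     4
Name: price_times_refund, dtype: int64
reset_index():
   item  price_times_refund
0  desk                   2
1   fan                   4

6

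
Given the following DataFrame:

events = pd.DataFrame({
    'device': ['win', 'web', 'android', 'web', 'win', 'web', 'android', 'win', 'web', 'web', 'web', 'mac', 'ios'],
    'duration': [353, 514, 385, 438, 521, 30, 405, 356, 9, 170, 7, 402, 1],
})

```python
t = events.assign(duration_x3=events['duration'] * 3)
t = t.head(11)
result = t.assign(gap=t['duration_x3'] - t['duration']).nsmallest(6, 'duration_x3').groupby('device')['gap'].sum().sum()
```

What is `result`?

1850

add column duration_x3 = events['duration'] * 3:
     device  duration  duration_x3
0       win       353         1059
1       web       514         1542
2   android       385         1155
3       web       438         1314
4       win       521         1563
5       web        30           90
6   android       405         1215
7       win       356         1068
8       web         9           27
9       web       170          510
10      web         7           21
11      mac       402         1206
12      ios         1            3
take first 11 rows:
     device  duration  duration_x3
0       win       353         1059
1       web       514         1542
2   android       385         1155
3       web       438         1314
4       win       521         1563
5       web        30           90
6   android       405         1215
7       win       356         1068
8       web         9           27
9       web       170          510
10      web         7           21
add column gap = t['duration_x3'] - t['duration']:
     device  duration  duration_x3   gap
0       win       353         1059   706
1       web       514         1542  1028
2   android       385         1155   770
3       web       438         1314   876
4       win       521         1563  1042
5       web        30           90    60
6   android       405         1215   810
7       win       356         1068   712
8       web         9           27    18
9       web       170          510   340
10      web         7           21    14
take 6 rows with smallest duration_x3:
   device  duration  duration_x3  gap
10    web         7           21   14
8     web         9           27   18
5     web        30           90   60
9     web       170          510  340
0     win       353         1059  706
7     win       356         1068  712
group by device, sum of gap:
device
web     432
win    1418
Name: gap, dtype: int64
So sum() = 1850.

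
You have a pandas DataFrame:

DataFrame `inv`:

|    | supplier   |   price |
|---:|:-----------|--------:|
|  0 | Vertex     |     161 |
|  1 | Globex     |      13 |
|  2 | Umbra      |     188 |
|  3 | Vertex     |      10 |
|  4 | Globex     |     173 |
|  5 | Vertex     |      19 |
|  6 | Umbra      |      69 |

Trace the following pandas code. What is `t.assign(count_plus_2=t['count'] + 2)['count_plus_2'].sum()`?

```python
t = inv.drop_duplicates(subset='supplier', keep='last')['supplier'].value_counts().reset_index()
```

drop duplicate supplier (keep=last):
  supplier  price
4   Globex    173
5   Vertex     19
6    Umbra     69
value_counts of supplier:
supplier
Globex    1
Vertex    1
Umbra     1
Name: count, dtype: int64
reset_index():
  supplier  count
0   Globex      1
1   Vertex      1
2    Umbra      1
add column count_plus_2 = t['count'] + 2:
  supplier  count  count_plus_2
0   Globex      1             3
1   Vertex      1             3
2    Umbra      1             3
Hence 9.

9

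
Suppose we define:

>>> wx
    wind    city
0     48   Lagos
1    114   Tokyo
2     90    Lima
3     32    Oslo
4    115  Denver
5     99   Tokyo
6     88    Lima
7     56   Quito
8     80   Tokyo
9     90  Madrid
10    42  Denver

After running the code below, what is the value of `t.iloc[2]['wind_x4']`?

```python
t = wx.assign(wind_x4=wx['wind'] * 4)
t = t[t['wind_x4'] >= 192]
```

add column wind_x4 = wx['wind'] * 4:
    wind    city  wind_x4
0     48   Lagos      192
1    114   Tokyo      456
2     90    Lima      360
3     32    Oslo      128
4    115  Denver      460
5     99   Tokyo      396
6     88    Lima      352
7     56   Quito      224
8     80   Tokyo      320
9     90  Madrid      360
10    42  Denver      168
filter rows where wind_x4 >= 192:
   wind    city  wind_x4
0    48   Lagos      192
1   114   Tokyo      456
2    90    Lima      360
4   115  Denver      460
5    99   Tokyo      396
6    88    Lima      352
7    56   Quito      224
8    80   Tokyo      320
9    90  Madrid      360

360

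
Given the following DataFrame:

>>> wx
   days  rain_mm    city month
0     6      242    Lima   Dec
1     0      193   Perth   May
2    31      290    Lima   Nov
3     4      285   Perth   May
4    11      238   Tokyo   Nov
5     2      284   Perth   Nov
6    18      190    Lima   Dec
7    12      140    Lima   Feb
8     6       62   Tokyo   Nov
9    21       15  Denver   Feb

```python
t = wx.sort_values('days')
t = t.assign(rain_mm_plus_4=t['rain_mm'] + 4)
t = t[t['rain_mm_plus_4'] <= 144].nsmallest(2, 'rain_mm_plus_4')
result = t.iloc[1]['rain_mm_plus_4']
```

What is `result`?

66

sort by days:
   days  rain_mm    city month
1     0      193   Perth   May
5     2      284   Perth   Nov
3     4      285   Perth   May
0     6      242    Lima   Dec
8     6       62   Tokyo   Nov
4    11      238   Tokyo   Nov
7    12      140    Lima   Feb
6    18      190    Lima   Dec
9    21       15  Denver   Feb
2    31      290    Lima   Nov
add column rain_mm_plus_4 = t['rain_mm'] + 4:
   days  rain_mm    city month  rain_mm_plus_4
1     0      193   Perth   May             197
5     2      284   Perth   Nov             288
3     4      285   Perth   May             289
0     6      242    Lima   Dec             246
8     6       62   Tokyo   Nov              66
4    11      238   Tokyo   Nov             242
7    12      140    Lima   Feb             144
6    18      190    Lima   Dec             194
9    21       15  Denver   Feb              19
2    31      290    Lima   Nov             294
filter rows where rain_mm_plus_4 <= 144:
   days  rain_mm    city month  rain_mm_plus_4
8     6       62   Tokyo   Nov              66
7    12      140    Lima   Feb             144
9    21       15  Denver   Feb              19
take 2 rows with smallest rain_mm_plus_4:
   days  rain_mm    city month  rain_mm_plus_4
9    21       15  Denver   Feb              19
8     6       62   Tokyo   Nov              66
Then the value at position 1, column 'rain_mm_plus_4': 66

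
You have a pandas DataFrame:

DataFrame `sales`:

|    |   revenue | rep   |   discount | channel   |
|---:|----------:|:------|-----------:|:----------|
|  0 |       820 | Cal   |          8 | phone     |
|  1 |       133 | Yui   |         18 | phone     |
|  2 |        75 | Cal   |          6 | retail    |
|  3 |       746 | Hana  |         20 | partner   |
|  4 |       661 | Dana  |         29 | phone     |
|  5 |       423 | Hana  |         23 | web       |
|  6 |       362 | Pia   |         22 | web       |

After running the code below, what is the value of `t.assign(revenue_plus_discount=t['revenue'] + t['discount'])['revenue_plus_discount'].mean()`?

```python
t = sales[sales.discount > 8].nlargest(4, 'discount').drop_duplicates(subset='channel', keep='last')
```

613.333333333

filter rows where discount > 8:
   revenue   rep  discount  channel
1      133   Yui        18    phone
3      746  Hana        20  partner
4      661  Dana        29    phone
5      423  Hana        23      web
6      362   Pia        22      web
take 4 rows with largest discount:
   revenue   rep  discount  channel
4      661  Dana        29    phone
5      423  Hana        23      web
6      362   Pia        22      web
3      746  Hana        20  partner
drop duplicate channel (keep=last):
   revenue   rep  discount  channel
4      661  Dana        29    phone
6      362   Pia        22      web
3      746  Hana        20  partner
add column revenue_plus_discount = t['revenue'] + t['discount']:
   revenue   rep  discount  channel  revenue_plus_discount
4      661  Dana        29    phone                    690
6      362   Pia        22      web                    384
3      746  Hana        20  partner                    766
Reading off the mean of column 'revenue_plus_discount', we get 613.333333333.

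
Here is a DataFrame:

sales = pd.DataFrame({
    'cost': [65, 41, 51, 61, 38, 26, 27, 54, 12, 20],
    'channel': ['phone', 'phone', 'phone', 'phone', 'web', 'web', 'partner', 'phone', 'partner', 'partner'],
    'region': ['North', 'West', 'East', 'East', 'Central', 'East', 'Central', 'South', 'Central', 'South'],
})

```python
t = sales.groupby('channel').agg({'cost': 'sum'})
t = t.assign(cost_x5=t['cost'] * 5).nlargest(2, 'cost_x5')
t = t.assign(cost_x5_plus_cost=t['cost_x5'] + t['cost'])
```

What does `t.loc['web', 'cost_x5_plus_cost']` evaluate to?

384

group by channel, sum of cost:
         cost
channel      
partner    59
phone     272
web        64
add column cost_x5 = t['cost'] * 5:
         cost  cost_x5
channel               
partner    59      295
phone     272     1360
web        64      320
take 2 rows with largest cost_x5:
         cost  cost_x5
channel               
phone     272     1360
web        64      320
add column cost_x5_plus_cost = t['cost_x5'] + t['cost']:
         cost  cost_x5  cost_x5_plus_cost
channel                                  
phone     272     1360               1632
web        64      320                384
Finally, value at row 'web', column 'cost_x5_plus_cost' = 384.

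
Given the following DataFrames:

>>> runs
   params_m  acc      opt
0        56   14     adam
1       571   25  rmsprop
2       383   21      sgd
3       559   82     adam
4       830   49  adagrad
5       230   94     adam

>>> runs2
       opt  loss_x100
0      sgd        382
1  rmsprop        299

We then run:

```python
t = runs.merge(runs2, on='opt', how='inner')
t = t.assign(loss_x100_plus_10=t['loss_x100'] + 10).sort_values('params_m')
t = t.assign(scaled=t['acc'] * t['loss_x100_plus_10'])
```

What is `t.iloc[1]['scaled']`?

merge on 'opt' (how='inner') → 2 rows:
   params_m  acc      opt  loss_x100
0       571   25  rmsprop        299
1       383   21      sgd        382
add column loss_x100_plus_10 = t['loss_x100'] + 10:
   params_m  acc      opt  loss_x100  loss_x100_plus_10
0       571   25  rmsprop        299                309
1       383   21      sgd        382                392
sort by params_m:
   params_m  acc      opt  loss_x100  loss_x100_plus_10
1       383   21      sgd        382                392
0       571   25  rmsprop        299                309
add column scaled = t['acc'] * t['loss_x100_plus_10']:
   params_m  acc      opt  loss_x100  loss_x100_plus_10  scaled
1       383   21      sgd        382                392    8232
0       571   25  rmsprop        299                309    7725
Finally, value at position 1, column 'scaled' = 7725.

7725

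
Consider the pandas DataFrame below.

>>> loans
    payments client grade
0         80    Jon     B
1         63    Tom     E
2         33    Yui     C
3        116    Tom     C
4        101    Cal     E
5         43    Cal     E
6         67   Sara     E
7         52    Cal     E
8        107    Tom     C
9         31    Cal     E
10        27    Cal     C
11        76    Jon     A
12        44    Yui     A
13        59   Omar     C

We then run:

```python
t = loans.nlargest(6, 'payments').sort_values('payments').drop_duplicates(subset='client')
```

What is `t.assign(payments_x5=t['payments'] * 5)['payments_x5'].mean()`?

438.75

take 6 rows with largest payments:
    payments client grade
3        116    Tom     C
8        107    Tom     C
4        101    Cal     E
0         80    Jon     B
11        76    Jon     A
6         67   Sara     E
sort by payments:
    payments client grade
6         67   Sara     E
11        76    Jon     A
0         80    Jon     B
4        101    Cal     E
8        107    Tom     C
3        116    Tom     C
drop duplicate client (keep=first):
    payments client grade
6         67   Sara     E
11        76    Jon     A
4        101    Cal     E
8        107    Tom     C
add column payments_x5 = t['payments'] * 5:
    payments client grade  payments_x5
6         67   Sara     E          335
11        76    Jon     A          380
4        101    Cal     E          505
8        107    Tom     C          535
Then the mean of column 'payments_x5': 438.75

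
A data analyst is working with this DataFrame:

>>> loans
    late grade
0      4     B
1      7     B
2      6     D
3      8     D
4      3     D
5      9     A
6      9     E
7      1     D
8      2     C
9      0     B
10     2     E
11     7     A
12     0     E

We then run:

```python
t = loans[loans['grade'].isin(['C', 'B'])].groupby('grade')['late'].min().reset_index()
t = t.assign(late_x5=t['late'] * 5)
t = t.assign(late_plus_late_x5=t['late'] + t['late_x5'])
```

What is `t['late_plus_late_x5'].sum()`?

12

filter rows where grade in ['C', 'B']:
   late grade
0     4     B
1     7     B
8     2     C
9     0     B
group by grade, min of late:
grade
B    0
C    2
Name: late, dtype: int64
reset_index():
  grade  late
0     B     0
1     C     2
add column late_x5 = t['late'] * 5:
  grade  late  late_x5
0     B     0        0
1     C     2       10
add column late_plus_late_x5 = t['late'] + t['late_x5']:
  grade  late  late_x5  late_plus_late_x5
0     B     0        0                  0
1     C     2       10                 12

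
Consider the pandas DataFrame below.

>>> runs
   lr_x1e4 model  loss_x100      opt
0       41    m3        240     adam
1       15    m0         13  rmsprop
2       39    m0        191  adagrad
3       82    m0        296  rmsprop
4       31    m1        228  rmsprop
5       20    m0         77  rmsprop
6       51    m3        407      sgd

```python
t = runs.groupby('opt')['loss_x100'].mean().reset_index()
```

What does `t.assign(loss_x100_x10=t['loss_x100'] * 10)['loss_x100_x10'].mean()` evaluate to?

group by opt, mean of loss_x100:
opt
adagrad    191.0
adam       240.0
rmsprop    153.5
sgd        407.0
Name: loss_x100, dtype: float64
reset_index():
       opt  loss_x100
0  adagrad      191.0
1     adam      240.0
2  rmsprop      153.5
3      sgd      407.0
add column loss_x100_x10 = t['loss_x100'] * 10:
       opt  loss_x100  loss_x100_x10
0  adagrad      191.0         1910.0
1     adam      240.0         2400.0
2  rmsprop      153.5         1535.0
3      sgd      407.0         4070.0

2478.75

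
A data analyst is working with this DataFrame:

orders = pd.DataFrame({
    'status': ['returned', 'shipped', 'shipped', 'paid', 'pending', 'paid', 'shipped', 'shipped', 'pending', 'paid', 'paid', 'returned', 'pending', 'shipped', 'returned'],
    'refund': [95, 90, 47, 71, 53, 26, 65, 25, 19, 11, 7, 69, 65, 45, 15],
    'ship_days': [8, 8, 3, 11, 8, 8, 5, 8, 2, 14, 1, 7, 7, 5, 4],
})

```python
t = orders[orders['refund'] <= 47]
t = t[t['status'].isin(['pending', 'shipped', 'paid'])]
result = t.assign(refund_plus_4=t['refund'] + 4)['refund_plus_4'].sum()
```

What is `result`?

208

filter rows where refund <= 47:
      status  refund  ship_days
2    shipped      47          3
5       paid      26          8
7    shipped      25          8
8    pending      19          2
9       paid      11         14
10      paid       7          1
13   shipped      45          5
14  returned      15          4
filter rows where status in ['pending', 'shipped', 'paid']:
     status  refund  ship_days
2   shipped      47          3
5      paid      26          8
7   shipped      25          8
8   pending      19          2
9      paid      11         14
10     paid       7          1
13  shipped      45          5
add column refund_plus_4 = t['refund'] + 4:
     status  refund  ship_days  refund_plus_4
2   shipped      47          3             51
5      paid      26          8             30
7   shipped      25          8             29
8   pending      19          2             23
9      paid      11         14             15
10     paid       7          1             11
13  shipped      45          5             49
The sum of column 'refund_plus_4' is 208.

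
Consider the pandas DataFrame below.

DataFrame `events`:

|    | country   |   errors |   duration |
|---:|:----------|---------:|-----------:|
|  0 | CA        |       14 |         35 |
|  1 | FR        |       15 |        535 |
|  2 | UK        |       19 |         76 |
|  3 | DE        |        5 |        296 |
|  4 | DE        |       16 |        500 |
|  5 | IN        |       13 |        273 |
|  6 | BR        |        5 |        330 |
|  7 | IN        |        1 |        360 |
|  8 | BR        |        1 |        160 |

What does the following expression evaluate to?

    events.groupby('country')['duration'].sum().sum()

2565

group by country, sum of duration:
country
BR    490
CA     35
DE    796
FR    535
IN    633
UK     76
Name: duration, dtype: int64
Reading off the sum of the resulting series, we get 2565.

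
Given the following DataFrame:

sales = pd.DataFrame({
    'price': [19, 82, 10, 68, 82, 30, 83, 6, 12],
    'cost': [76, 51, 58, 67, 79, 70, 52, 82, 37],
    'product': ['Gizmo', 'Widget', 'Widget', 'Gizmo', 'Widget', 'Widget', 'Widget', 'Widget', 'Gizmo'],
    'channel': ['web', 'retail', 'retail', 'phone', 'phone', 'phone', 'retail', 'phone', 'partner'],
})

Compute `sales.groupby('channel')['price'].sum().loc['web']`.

19

group by channel, sum of price:
channel
partner     12
phone      186
retail     175
web         19
Name: price, dtype: int64
So loc['web'] = 19.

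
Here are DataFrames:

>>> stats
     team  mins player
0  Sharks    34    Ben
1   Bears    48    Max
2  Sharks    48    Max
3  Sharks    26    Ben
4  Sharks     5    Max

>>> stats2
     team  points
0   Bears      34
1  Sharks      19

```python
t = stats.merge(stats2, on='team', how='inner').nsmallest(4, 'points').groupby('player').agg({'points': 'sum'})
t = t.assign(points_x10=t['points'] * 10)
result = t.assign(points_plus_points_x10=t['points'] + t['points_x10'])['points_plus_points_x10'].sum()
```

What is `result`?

merge on 'team' (how='inner') → 5 rows:
     team  mins player  points
0  Sharks    34    Ben      19
1   Bears    48    Max      34
2  Sharks    48    Max      19
3  Sharks    26    Ben      19
4  Sharks     5    Max      19
take 4 rows with smallest points:
     team  mins player  points
0  Sharks    34    Ben      19
2  Sharks    48    Max      19
3  Sharks    26    Ben      19
4  Sharks     5    Max      19
group by player, sum of points:
        points
player        
Ben         38
Max         38
add column points_x10 = t['points'] * 10:
        points  points_x10
player                    
Ben         38         380
Max         38         380
add column points_plus_points_x10 = t['points'] + t['points_x10']:
        points  points_x10  points_plus_points_x10
player                                            
Ben         38         380                     418
Max         38         380                     418
Then the sum of column 'points_plus_points_x10': 836

836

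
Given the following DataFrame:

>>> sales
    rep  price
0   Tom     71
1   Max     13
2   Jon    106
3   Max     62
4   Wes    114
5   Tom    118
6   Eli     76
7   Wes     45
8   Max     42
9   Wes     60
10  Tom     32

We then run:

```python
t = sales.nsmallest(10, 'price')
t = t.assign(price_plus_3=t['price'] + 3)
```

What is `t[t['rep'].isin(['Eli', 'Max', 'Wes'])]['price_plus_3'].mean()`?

take 10 rows with smallest price:
    rep  price
1   Max     13
10  Tom     32
8   Max     42
7   Wes     45
9   Wes     60
3   Max     62
0   Tom     71
6   Eli     76
2   Jon    106
4   Wes    114
add column price_plus_3 = t['price'] + 3:
    rep  price  price_plus_3
1   Max     13            16
10  Tom     32            35
8   Max     42            45
7   Wes     45            48
9   Wes     60            63
3   Max     62            65
0   Tom     71            74
6   Eli     76            79
2   Jon    106           109
4   Wes    114           117
filter rows where rep in ['Eli', 'Max', 'Wes']:
   rep  price  price_plus_3
1  Max     13            16
8  Max     42            45
7  Wes     45            48
9  Wes     60            63
3  Max     62            65
6  Eli     76            79
4  Wes    114           117
Taking the mean of column 'price_plus_3' gives 61.8571428571.

61.8571428571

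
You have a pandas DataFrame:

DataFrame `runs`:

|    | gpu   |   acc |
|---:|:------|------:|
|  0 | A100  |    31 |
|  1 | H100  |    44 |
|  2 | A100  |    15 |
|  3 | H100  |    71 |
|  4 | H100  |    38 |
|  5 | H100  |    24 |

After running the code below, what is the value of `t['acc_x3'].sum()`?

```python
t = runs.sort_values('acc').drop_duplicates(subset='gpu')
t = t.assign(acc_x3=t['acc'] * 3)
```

sort by acc:
    gpu  acc
2  A100   15
5  H100   24
0  A100   31
4  H100   38
1  H100   44
3  H100   71
drop duplicate gpu (keep=first):
    gpu  acc
2  A100   15
5  H100   24
add column acc_x3 = t['acc'] * 3:
    gpu  acc  acc_x3
2  A100   15      45
5  H100   24      72
So sum() = 117.

117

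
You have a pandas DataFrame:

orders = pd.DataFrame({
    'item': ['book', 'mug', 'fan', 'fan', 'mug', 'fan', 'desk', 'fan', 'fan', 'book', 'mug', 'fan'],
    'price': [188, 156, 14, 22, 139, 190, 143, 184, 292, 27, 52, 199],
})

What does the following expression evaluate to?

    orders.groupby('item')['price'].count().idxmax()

group by item, count of price:
item
book    2
desk    1
fan     6
mug     3
Name: price, dtype: int64
Reading off the label with the largest value, we get fan.

fan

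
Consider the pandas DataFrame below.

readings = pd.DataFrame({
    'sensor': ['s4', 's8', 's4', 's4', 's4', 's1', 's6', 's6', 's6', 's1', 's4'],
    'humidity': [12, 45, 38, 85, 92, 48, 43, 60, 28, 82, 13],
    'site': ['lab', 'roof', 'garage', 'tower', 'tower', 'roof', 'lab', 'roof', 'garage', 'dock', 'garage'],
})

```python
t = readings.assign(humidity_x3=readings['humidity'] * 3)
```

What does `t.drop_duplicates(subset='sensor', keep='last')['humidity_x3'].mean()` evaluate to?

add column humidity_x3 = readings['humidity'] * 3:
   sensor  humidity    site  humidity_x3
0      s4        12     lab           36
1      s8        45    roof          135
2      s4        38  garage          114
3      s4        85   tower          255
4      s4        92   tower          276
5      s1        48    roof          144
6      s6        43     lab          129
7      s6        60    roof          180
8      s6        28  garage           84
9      s1        82    dock          246
10     s4        13  garage           39
drop duplicate sensor (keep=last):
   sensor  humidity    site  humidity_x3
1      s8        45    roof          135
8      s6        28  garage           84
9      s1        82    dock          246
10     s4        13  garage           39
Taking the mean of column 'humidity_x3' gives 126.0.

126.0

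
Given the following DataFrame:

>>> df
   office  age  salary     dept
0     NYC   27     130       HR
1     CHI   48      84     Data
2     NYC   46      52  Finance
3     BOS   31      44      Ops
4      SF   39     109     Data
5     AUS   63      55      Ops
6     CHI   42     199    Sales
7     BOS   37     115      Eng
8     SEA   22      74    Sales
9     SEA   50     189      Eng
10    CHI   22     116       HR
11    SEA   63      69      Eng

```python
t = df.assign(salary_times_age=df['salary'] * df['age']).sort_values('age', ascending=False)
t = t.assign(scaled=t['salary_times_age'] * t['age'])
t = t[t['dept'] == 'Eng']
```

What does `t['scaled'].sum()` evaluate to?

903796

add column salary_times_age = df['salary'] * df['age']:
   office  age  salary     dept  salary_times_age
0     NYC   27     130       HR              3510
1     CHI   48      84     Data              4032
2     NYC   46      52  Finance              2392
3     BOS   31      44      Ops              1364
4      SF   39     109     Data              4251
5     AUS   63      55      Ops              3465
6     CHI   42     199    Sales              8358
7     BOS   37     115      Eng              4255
8     SEA   22      74    Sales              1628
9     SEA   50     189      Eng              9450
10    CHI   22     116       HR              2552
11    SEA   63      69      Eng              4347
sort by age descending:
   office  age  salary     dept  salary_times_age
5     AUS   63      55      Ops              3465
11    SEA   63      69      Eng              4347
9     SEA   50     189      Eng              9450
1     CHI   48      84     Data              4032
2     NYC   46      52  Finance              2392
6     CHI   42     199    Sales              8358
4      SF   39     109     Data              4251
7     BOS   37     115      Eng              4255
3     BOS   31      44      Ops              1364
0     NYC   27     130       HR              3510
8     SEA   22      74    Sales              1628
10    CHI   22     116       HR              2552
add column scaled = t['salary_times_age'] * t['age']:
   office  age  salary     dept  salary_times_age  scaled
5     AUS   63      55      Ops              3465  218295
11    SEA   63      69      Eng              4347  273861
9     SEA   50     189      Eng              9450  472500
1     CHI   48      84     Data              4032  193536
2     NYC   46      52  Finance              2392  110032
6     CHI   42     199    Sales              8358  351036
4      SF   39     109     Data              4251  165789
7     BOS   37     115      Eng              4255  157435
3     BOS   31      44      Ops              1364   42284
0     NYC   27     130       HR              3510   94770
8     SEA   22      74    Sales              1628   35816
10    CHI   22     116       HR              2552   56144
filter rows where dept == 'Eng':
   office  age  salary dept  salary_times_age  scaled
11    SEA   63      69  Eng              4347  273861
9     SEA   50     189  Eng              9450  472500
7     BOS   37     115  Eng              4255  157435
Then the sum of column 'scaled': 903796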